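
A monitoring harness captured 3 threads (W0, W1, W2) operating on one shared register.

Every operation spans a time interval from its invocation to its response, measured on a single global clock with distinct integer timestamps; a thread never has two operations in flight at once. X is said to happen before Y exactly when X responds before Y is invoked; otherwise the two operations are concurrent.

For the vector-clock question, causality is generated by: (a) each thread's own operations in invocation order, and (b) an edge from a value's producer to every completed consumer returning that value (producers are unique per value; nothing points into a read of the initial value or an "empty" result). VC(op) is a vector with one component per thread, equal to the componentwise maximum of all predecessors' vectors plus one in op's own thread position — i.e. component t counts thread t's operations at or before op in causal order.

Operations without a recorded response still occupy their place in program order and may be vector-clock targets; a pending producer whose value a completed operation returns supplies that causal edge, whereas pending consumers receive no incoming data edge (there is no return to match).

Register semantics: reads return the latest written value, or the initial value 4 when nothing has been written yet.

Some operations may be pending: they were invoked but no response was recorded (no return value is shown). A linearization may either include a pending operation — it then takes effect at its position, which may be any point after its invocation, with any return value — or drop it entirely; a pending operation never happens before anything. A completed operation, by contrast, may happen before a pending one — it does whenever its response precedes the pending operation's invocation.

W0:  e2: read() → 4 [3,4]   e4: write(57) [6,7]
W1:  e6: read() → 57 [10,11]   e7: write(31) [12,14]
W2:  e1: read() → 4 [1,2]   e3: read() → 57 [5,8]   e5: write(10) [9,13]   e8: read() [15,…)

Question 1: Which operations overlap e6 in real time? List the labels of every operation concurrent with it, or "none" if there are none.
overlap test against e6 [10,11]: concurrent iff the interval meets 10..11
e1 [1,2]: before
e2 [3,4]: before
e3 [5,8]: before
e4 [6,7]: before
e5 [9,13]: concurrent
e7 [12,14]: after
e8 [15,…): after

e5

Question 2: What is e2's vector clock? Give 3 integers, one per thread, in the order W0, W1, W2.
VC(e1, invoked at 1): no causal predecessors; +1 on W2 → (0, 0, 1)
VC(e2, invoked at 3): no causal predecessors; +1 on W0 → (1, 0, 0)
from VC(e2)=(1, 0, 0), e4 (invoked 6) maxes components and bumps W0 → (2, 0, 0)
from VC(e4)=(2, 0, 0), e6 (invoked 10) maxes components and bumps W1 → (2, 1, 0)
from VC(e1)=(0, 0, 1), VC(e4)=(2, 0, 0), e3 (invoked 5) maxes components and bumps W2 → (2, 0, 2)
from VC(e6)=(2, 1, 0), e7 (invoked 12) maxes components and bumps W1 → (2, 2, 0)
from VC(e3)=(2, 0, 2), e5 (invoked 9) maxes components and bumps W2 → (2, 0, 3)
from VC(e5)=(2, 0, 3), e8 (invoked 15) maxes components and bumps W2 → (2, 0, 4)
target: VC(e2) = (1, 0, 0)

(1, 0, 0)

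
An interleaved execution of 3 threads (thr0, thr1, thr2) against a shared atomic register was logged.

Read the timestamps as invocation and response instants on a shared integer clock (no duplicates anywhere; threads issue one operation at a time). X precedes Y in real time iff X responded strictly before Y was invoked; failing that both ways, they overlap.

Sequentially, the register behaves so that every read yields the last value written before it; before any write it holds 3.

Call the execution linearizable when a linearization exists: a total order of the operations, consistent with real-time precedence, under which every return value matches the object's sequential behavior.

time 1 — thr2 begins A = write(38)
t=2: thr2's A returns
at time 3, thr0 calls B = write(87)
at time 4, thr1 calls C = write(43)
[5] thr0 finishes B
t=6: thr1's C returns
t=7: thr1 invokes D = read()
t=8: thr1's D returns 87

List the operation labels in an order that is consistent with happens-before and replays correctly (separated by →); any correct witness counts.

A → C → B → D

after step 1 (A write(38)): value 38
after step 2 (C write(43)): value 43
after step 3 (B write(87)): value 87
after step 4 (D read() → 87): value 87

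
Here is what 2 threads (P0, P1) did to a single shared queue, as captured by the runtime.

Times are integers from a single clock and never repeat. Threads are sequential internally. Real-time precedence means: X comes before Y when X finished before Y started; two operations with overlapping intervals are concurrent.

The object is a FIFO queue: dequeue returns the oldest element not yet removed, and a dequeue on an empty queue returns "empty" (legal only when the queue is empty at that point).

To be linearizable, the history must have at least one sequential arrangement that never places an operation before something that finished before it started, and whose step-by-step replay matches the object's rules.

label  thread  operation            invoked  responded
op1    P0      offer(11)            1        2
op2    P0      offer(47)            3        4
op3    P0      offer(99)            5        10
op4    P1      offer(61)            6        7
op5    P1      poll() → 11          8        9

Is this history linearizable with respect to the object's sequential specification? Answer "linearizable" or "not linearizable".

linearizable

one valid linearization: op1, op2, op3, op4, op5
1. op1 offer(11), leaving queue <11>
2. op2 offer(47), leaving queue <11,47>
3. op3 offer(99), leaving queue <11,47,99>
4. op4 offer(61), leaving queue <11,47,99,61>
5. op5 poll() → 11, leaving queue <47,99,61>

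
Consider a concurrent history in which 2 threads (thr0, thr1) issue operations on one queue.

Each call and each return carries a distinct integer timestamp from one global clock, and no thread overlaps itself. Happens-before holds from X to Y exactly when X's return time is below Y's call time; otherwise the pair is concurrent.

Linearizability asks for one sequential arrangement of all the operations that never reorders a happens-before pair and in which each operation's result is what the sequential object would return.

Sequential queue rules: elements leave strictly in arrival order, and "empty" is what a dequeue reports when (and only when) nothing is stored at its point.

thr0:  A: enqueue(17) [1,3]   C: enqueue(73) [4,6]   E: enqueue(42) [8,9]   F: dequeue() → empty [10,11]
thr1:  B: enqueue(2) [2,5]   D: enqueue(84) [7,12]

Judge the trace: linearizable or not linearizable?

not linearizable

through event 10 a valid linearization exists; event 11 (F responding at time 11) ends that
3 orders of the 5 completed queue ops respect real time; none is legal
every completion of the 1 pending operation (D) was checked; none linearizes
e.g. A, B, C, E, F (pending dropped): illegal at step 5, since F dequeue() → empty cannot apply there
e.g. A, C, B, E, F (pending dropped): illegal at step 5, since F dequeue() → empty cannot apply there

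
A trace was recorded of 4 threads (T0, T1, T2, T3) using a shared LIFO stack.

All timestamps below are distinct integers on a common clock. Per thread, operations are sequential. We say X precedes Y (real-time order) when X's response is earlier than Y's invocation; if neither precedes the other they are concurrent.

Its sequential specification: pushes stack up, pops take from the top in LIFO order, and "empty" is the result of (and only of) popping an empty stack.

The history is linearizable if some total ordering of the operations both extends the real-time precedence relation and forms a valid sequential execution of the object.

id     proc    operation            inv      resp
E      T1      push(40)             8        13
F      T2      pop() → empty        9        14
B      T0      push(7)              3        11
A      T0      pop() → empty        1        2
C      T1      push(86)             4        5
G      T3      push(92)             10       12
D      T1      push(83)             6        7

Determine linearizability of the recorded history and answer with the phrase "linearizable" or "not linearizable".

events 1..13 are fine; event 14 — the response of F at time 14 — makes the prefix non-linearizable
the 7 completed operations admit 36 real-time orders; each fails the LIFO stack replay
e.g. A, B, C, D, E, F, G: illegal at step 6, since F pop() → empty cannot apply there
e.g. A, B, C, D, E, G, F: illegal at step 7, since F pop() → empty cannot apply there

not linearizable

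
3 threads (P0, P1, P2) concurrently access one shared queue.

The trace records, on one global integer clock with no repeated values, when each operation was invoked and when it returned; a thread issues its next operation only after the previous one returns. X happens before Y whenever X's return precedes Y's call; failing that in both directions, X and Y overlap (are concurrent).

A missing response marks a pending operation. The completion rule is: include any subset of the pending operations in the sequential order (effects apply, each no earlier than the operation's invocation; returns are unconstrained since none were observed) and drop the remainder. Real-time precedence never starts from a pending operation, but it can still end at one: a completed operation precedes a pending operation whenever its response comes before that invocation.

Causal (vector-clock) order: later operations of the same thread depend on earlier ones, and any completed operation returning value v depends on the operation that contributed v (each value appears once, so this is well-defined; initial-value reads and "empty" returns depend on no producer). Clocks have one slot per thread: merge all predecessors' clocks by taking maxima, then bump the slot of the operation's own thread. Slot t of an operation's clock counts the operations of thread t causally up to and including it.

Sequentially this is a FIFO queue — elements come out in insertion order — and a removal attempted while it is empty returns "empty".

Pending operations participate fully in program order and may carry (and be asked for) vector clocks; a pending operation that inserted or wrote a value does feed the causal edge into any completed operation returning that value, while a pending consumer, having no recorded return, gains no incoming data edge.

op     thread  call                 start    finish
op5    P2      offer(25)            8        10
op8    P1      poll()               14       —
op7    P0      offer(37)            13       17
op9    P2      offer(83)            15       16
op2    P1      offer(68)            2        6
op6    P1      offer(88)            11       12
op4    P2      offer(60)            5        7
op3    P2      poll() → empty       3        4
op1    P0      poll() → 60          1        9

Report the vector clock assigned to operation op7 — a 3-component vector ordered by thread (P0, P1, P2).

(2, 0, 2)

VC(op3, invoked at 3): no causal predecessors; +1 on P2 → (0, 0, 1)
VC(op2, invoked at 2): no causal predecessors; +1 on P1 → (0, 1, 0)
invoked at 5, op4 merges VC(op3)=(0, 0, 1) and bumps P2's slot → (0, 0, 2)
invoked at 11, op6 merges VC(op2)=(0, 1, 0) and bumps P1's slot → (0, 2, 0)
invoked at 8, op5 merges VC(op4)=(0, 0, 2) and bumps P2's slot → (0, 0, 3)
invoked at 14, op8 merges VC(op6)=(0, 2, 0) and bumps P1's slot → (0, 3, 0)
invoked at 1, op1 merges VC(op4)=(0, 0, 2) and bumps P0's slot → (1, 0, 2)
invoked at 15, op9 merges VC(op5)=(0, 0, 3) and bumps P2's slot → (0, 0, 4)
invoked at 13, op7 merges VC(op1)=(1, 0, 2) and bumps P0's slot → (2, 0, 2)
target: VC(op7) = (2, 0, 2)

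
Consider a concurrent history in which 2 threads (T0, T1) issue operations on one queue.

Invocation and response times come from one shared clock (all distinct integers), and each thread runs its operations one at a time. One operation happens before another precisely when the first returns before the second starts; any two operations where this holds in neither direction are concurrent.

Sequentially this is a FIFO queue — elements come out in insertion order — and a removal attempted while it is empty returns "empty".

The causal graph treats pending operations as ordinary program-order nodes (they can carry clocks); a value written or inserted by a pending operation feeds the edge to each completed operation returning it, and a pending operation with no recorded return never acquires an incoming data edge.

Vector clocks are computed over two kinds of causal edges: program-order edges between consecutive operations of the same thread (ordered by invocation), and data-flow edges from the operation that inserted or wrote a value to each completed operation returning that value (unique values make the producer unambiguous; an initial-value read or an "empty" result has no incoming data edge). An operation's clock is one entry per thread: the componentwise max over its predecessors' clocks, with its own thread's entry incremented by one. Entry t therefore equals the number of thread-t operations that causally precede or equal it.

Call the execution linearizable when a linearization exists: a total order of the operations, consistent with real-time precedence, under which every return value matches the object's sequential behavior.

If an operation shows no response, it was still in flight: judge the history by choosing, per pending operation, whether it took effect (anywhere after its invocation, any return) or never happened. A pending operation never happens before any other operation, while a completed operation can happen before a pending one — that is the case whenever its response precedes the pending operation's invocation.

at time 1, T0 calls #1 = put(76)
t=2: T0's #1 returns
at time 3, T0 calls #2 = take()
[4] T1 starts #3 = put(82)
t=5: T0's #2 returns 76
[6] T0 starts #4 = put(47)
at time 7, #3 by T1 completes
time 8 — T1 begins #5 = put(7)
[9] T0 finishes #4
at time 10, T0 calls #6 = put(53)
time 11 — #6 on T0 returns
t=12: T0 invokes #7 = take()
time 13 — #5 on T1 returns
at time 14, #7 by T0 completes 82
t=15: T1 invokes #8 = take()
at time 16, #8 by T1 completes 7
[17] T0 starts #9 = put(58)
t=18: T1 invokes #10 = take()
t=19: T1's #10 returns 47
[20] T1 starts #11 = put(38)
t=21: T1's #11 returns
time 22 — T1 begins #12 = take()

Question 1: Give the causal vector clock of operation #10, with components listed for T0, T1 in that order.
(3, 4)

no predecessors for #3 (invoked 4): T1 increments from zero → (0, 1)
no predecessors for #1 (invoked 1): T0 increments from zero → (1, 0)
#5 (invocation 8): componentwise max over VC(#3)=(0, 1), +1 at T1, giving (0, 2)
#2 (invocation 3): componentwise max over VC(#1)=(1, 0), +1 at T0, giving (2, 0)
#8 (invocation 15): componentwise max over VC(#5)=(0, 2), +1 at T1, giving (0, 3)
#4 (invocation 6): componentwise max over VC(#2)=(2, 0), +1 at T0, giving (3, 0)
#6 (invocation 10): componentwise max over VC(#4)=(3, 0), +1 at T0, giving (4, 0)
#7 (invocation 12): componentwise max over VC(#3)=(0, 1), VC(#6)=(4, 0), +1 at T0, giving (5, 1)
#10 (invocation 18): componentwise max over VC(#4)=(3, 0), VC(#8)=(0, 3), +1 at T1, giving (3, 4)
#9 (invocation 17): componentwise max over VC(#7)=(5, 1), +1 at T0, giving (6, 1)
#11 (invocation 20): componentwise max over VC(#10)=(3, 4), +1 at T1, giving (3, 5)
#12 (invocation 22): componentwise max over VC(#11)=(3, 5), +1 at T1, giving (3, 6)
target: VC(#10) = (3, 4)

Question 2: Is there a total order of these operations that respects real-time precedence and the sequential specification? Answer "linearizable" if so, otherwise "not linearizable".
linearizable

one valid linearization: #1, #2, #3, #5, #4, #6, #7, #8, #9, #10, #11
step 1: #1 put(76) — queue <76>
step 2: #2 take() → 76 — queue <>
step 3: #3 put(82) — queue <82>
step 4: #5 put(7) — queue <82,7>
step 5: #4 put(47) — queue <82,7,47>
step 6: #6 put(53) — queue <82,7,47,53>
step 7: #7 take() → 82 — queue <7,47,53>
step 8: #8 take() → 7 — queue <47,53>
step 9: #9 put(58) (pending, included) — queue <47,53,58>
step 10: #10 take() → 47 — queue <53,58>
step 11: #11 put(38) — queue <53,58,38>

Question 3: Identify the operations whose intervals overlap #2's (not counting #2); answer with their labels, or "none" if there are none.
#3

#2 runs from 3 to 5; window-overlapping ops are concurrent
#1 [1,2]: before
#3 [4,7]: concurrent
#4 [6,9]: after
#5 [8,13]: after
#6 [10,11]: after
#7 [12,14]: after
#8 [15,16]: after
#9 [17,…): after
#10 [18,19]: after
#11 [20,21]: after
#12 [22,…): after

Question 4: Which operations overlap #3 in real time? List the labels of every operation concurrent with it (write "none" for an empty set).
#2, #4

concurrent with #3 ([4,7]): every op whose interval crosses 4..7
#1 [1,2]: before
#2 [3,5]: concurrent
#4 [6,9]: concurrent
#5 [8,13]: after
#6 [10,11]: after
#7 [12,14]: after
#8 [15,16]: after
#9 [17,…): after
#10 [18,19]: after
#11 [20,21]: after
#12 [22,…): after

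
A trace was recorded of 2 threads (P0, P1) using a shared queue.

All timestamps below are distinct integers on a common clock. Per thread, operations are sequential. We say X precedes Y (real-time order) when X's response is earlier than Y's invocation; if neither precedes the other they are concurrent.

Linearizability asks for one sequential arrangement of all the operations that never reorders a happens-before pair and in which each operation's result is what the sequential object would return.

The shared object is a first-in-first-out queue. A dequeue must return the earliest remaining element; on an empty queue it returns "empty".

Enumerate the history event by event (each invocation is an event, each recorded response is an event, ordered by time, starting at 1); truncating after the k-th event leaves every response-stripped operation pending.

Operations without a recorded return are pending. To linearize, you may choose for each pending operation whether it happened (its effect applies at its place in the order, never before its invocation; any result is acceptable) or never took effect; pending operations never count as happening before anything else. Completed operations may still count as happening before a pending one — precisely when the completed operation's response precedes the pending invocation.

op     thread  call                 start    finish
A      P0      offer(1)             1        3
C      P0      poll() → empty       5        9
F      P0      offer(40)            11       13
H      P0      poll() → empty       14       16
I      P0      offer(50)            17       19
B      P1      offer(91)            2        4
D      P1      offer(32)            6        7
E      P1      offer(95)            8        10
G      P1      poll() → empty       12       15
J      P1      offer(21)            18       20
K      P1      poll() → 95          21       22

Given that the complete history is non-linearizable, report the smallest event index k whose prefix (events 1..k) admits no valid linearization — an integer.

9

events 1..8 are linearizable; a witness order is A, B, C, D:
after step 1 (A offer(1)): queue <1>
after step 2 (B offer(91)): queue <1,91>
after step 3 (C poll() (pending, included)): queue <91>
after step 4 (D offer(32)): queue <91,32>
include event 9 — C responding at 9 — and every candidate order breaks
no escape via the 1 pending operation (E): every completion choice fails
e.g. A, B, C, D (pending dropped): illegal at step 3, since C poll() → empty cannot apply there
e.g. A, B, D, C (pending dropped): illegal at step 4, since C poll() → empty cannot apply there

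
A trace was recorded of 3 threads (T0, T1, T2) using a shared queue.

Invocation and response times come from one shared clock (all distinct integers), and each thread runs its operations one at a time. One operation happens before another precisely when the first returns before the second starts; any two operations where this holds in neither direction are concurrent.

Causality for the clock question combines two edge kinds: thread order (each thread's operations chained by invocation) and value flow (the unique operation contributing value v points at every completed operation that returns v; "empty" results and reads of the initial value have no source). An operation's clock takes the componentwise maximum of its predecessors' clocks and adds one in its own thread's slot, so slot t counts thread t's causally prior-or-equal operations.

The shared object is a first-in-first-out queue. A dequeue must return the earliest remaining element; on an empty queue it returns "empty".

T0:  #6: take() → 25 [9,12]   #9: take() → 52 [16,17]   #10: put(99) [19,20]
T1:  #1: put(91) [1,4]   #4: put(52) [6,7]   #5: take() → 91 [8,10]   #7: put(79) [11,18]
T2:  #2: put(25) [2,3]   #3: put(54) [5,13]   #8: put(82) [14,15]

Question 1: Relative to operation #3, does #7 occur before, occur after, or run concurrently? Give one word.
concurrent

#7 spans [11,18], #3 spans [5,13]
the intervals overlap in both directions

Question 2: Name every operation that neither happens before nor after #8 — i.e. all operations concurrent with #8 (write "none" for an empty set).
#7

concurrent with #8 ([14,15]): every op whose interval crosses 14..15
#1 [1,4]: before
#2 [2,3]: before
#3 [5,13]: before
#4 [6,7]: before
#5 [8,10]: before
#6 [9,12]: before
#7 [11,18]: concurrent
#9 [16,17]: after
#10 [19,20]: after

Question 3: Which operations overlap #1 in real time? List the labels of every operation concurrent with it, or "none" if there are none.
#2

#1 spans [1,4]; an op avoiding the whole window 1..4 is ordered, any other is concurrent
#2 [2,3]: concurrent
#3 [5,13]: after
#4 [6,7]: after
#5 [8,10]: after
#6 [9,12]: after
#7 [11,18]: after
#8 [14,15]: after
#9 [16,17]: after
#10 [19,20]: after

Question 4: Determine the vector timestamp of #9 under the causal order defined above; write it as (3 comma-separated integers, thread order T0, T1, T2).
(2, 2, 1)

invoked at 2, #2 has no predecessors; its own T2 bump gives (0, 0, 1)
invoked at 1, #1 has no predecessors; its own T1 bump gives (0, 1, 0)
from VC(#2)=(0, 0, 1), #3 (invoked 5) maxes components and bumps T2 → (0, 0, 2)
from VC(#1)=(0, 1, 0), #4 (invoked 6) maxes components and bumps T1 → (0, 2, 0)
from VC(#2)=(0, 0, 1), #6 (invoked 9) maxes components and bumps T0 → (1, 0, 1)
from VC(#3)=(0, 0, 2), #8 (invoked 14) maxes components and bumps T2 → (0, 0, 3)
from VC(#1)=(0, 1, 0), VC(#4)=(0, 2, 0), #5 (invoked 8) maxes components and bumps T1 → (0, 3, 0)
from VC(#5)=(0, 3, 0), #7 (invoked 11) maxes components and bumps T1 → (0, 4, 0)
from VC(#4)=(0, 2, 0), VC(#6)=(1, 0, 1), #9 (invoked 16) maxes components and bumps T0 → (2, 2, 1)
from VC(#9)=(2, 2, 1), #10 (invoked 19) maxes components and bumps T0 → (3, 2, 1)
target: VC(#9) = (2, 2, 1)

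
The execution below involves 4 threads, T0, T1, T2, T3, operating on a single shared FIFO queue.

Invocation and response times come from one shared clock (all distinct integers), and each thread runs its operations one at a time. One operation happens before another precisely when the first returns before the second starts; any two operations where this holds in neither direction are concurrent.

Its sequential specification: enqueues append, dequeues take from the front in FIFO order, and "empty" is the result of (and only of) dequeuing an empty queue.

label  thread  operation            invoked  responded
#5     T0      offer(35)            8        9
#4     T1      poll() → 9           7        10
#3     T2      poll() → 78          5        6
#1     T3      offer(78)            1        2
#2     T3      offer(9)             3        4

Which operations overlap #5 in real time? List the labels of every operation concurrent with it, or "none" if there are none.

overlap test against #5 [8,9]: concurrent iff the interval meets 8..9
#1 [1,2]: before
#2 [3,4]: before
#3 [5,6]: before
#4 [7,10]: concurrent

#4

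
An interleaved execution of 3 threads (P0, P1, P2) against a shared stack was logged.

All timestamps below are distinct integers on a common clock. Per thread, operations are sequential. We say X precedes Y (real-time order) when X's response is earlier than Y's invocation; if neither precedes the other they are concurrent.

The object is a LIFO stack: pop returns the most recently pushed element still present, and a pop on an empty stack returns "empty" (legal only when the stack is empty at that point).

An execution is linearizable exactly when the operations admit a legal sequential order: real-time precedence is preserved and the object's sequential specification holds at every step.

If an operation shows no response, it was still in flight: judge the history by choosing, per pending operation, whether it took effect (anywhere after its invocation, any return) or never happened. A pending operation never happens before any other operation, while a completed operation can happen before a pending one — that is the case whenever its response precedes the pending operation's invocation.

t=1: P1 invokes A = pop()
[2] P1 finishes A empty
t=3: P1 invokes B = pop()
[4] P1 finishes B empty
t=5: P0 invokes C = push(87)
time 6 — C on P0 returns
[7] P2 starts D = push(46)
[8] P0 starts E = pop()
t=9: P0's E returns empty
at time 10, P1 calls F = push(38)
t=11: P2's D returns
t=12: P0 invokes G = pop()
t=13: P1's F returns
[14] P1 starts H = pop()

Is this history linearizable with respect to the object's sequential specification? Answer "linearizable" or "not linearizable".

not linearizable

events 1..8 are fine; event 9 — the response of E at time 9 — makes the prefix non-linearizable
the sole real-time-consistent order of 4 completed operations fails the stack replay
every completion of the 1 pending operation (D) was checked; none linearizes
e.g. A, B, C, E (pending dropped): illegal at step 4, since E pop() → empty cannot apply there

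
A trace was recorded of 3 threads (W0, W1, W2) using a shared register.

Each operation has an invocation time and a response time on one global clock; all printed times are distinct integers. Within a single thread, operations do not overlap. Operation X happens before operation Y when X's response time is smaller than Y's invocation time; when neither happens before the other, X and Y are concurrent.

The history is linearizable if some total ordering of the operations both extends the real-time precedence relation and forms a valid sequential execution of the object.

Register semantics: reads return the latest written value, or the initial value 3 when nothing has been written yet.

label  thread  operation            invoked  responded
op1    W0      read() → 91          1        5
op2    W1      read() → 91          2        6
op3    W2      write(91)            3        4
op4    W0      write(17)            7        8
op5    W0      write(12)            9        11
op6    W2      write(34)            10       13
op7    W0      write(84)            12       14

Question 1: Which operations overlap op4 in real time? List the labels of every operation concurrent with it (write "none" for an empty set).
Answer: none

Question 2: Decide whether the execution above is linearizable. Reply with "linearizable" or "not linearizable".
linearizable

one valid linearization: op3, op1, op2, op4, op5, op6, op7
after step 1 (op3 write(91)): value 91
after step 2 (op1 read() → 91): value 91
after step 3 (op2 read() → 91): value 91
after step 4 (op4 write(17)): value 17
after step 5 (op5 write(12)): value 12
after step 6 (op6 write(34)): value 34
after step 7 (op7 write(84)): value 84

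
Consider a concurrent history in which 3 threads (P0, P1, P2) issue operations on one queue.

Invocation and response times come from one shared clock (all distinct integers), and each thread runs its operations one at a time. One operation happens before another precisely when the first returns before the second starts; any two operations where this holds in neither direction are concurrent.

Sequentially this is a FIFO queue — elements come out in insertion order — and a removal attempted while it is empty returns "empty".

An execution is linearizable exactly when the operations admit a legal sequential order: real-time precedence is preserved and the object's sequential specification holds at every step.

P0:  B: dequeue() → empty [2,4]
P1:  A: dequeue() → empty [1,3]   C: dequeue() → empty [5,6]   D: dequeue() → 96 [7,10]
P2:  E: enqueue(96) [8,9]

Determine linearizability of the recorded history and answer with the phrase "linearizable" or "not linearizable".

a witness: A, B, C, E, D
after step 1 (A dequeue() → empty): queue <>
after step 2 (B dequeue() → empty): queue <>
after step 3 (C dequeue() → empty): queue <>
after step 4 (E enqueue(96)): queue <96>
after step 5 (D dequeue() → 96): queue <>

linearizable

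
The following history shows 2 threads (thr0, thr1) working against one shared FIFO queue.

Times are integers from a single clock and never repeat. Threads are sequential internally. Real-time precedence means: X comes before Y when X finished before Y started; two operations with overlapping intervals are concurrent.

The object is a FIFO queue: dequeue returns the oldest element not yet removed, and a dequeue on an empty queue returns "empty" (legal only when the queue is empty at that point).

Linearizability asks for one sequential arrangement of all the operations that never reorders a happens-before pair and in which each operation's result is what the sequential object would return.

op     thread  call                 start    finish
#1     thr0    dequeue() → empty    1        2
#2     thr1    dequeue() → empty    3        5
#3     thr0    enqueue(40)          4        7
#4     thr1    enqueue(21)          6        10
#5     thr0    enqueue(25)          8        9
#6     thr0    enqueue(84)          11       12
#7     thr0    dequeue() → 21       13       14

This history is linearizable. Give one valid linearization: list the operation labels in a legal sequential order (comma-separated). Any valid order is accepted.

#1, #2, #4, #3, #5, #6, #7

step 1: #1 dequeue() → empty — queue <>
step 2: #2 dequeue() → empty — queue <>
step 3: #4 enqueue(21) — queue <21>
step 4: #3 enqueue(40) — queue <21,40>
step 5: #5 enqueue(25) — queue <21,40,25>
step 6: #6 enqueue(84) — queue <21,40,25,84>
step 7: #7 dequeue() → 21 — queue <40,25,84>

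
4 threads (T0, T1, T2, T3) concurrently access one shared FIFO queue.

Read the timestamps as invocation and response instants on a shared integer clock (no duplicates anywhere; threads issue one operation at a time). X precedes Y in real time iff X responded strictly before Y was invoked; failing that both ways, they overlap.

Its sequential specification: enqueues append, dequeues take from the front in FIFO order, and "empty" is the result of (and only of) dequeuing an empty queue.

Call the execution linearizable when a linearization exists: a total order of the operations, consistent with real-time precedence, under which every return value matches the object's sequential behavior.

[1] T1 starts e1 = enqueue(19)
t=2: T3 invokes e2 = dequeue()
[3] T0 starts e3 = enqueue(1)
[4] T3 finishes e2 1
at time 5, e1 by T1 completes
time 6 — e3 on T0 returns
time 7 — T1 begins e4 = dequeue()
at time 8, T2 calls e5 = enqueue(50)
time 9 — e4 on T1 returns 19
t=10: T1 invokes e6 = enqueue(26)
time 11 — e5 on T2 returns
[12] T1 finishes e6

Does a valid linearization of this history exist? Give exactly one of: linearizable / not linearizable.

one valid linearization: e3, e1, e2, e4, e5, e6
1. e3 enqueue(1), leaving queue <1>
2. e1 enqueue(19), leaving queue <1,19>
3. e2 dequeue() → 1, leaving queue <19>
4. e4 dequeue() → 19, leaving queue <>
5. e5 enqueue(50), leaving queue <50>
6. e6 enqueue(26), leaving queue <50,26>

linearizable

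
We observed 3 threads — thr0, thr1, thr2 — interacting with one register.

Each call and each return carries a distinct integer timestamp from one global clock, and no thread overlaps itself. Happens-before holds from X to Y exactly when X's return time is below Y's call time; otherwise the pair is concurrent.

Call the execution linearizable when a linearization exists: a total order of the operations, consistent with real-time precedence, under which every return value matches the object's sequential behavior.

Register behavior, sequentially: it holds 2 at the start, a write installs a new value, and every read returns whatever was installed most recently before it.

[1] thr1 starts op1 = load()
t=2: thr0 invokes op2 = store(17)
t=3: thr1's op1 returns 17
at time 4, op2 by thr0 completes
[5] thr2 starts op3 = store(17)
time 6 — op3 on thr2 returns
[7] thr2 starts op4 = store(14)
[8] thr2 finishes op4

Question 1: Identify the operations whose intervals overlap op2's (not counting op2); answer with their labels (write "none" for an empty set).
op2 spans [2,4]: anything still running between times 2 and 4 counts as concurrent
op1 [1,3]: concurrent
op3 [5,6]: after
op4 [7,8]: after

op1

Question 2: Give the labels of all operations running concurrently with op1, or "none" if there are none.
overlap test against op1 [1,3]: concurrent iff the interval meets 1..3
op2 [2,4]: concurrent
op3 [5,6]: after
op4 [7,8]: after

op2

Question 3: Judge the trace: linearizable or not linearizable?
one valid linearization: op2, op1, op3, op4
1. op2 store(17), leaving value 17
2. op1 load() → 17, leaving value 17
3. op3 store(17), leaving value 17
4. op4 store(14), leaving value 14

linearizable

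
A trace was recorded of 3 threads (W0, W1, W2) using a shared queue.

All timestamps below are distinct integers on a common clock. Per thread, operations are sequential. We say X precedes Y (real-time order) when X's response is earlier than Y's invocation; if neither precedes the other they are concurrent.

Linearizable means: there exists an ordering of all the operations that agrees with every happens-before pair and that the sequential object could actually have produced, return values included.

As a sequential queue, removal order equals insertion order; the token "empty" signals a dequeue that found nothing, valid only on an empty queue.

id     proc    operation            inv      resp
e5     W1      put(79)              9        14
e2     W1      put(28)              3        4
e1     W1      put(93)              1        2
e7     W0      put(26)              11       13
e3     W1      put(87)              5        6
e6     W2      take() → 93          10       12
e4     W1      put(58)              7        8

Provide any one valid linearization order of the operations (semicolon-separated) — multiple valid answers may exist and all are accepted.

1. e1 put(93), leaving queue <93>
2. e2 put(28), leaving queue <93,28>
3. e3 put(87), leaving queue <93,28,87>
4. e4 put(58), leaving queue <93,28,87,58>
5. e5 put(79), leaving queue <93,28,87,58,79>
6. e6 take() → 93, leaving queue <28,87,58,79>
7. e7 put(26), leaving queue <28,87,58,79,26>

e1; e2; e3; e4; e5; e6; e7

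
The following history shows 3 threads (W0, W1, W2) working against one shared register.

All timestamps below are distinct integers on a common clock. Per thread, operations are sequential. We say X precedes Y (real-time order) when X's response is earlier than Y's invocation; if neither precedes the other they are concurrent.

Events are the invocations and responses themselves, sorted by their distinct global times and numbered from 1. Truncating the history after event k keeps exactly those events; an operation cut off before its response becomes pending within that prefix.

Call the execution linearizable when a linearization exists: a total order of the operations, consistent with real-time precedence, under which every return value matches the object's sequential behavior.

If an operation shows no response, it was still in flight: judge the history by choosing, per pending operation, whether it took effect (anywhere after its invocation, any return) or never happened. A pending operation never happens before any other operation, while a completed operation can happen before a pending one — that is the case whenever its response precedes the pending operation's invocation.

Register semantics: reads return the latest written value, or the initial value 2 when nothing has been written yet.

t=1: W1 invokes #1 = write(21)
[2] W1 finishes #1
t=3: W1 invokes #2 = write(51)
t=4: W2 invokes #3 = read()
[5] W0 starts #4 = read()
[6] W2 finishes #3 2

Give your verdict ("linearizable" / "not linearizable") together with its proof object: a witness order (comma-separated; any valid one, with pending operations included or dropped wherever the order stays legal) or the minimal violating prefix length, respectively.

already the first 6 events (up to #3's response at time 6) admit no linearization; the first 5 still do
exactly one order of the 2 completed ops respects real time; the register replay fails
every completion of the 2 pending operations (#2, #4) was checked; none linearizes
for example #1, #3 (pending dropped) fails at step 2: #3 read() → 2 is not legal there

not linearizable — minimal violating prefix: 6 events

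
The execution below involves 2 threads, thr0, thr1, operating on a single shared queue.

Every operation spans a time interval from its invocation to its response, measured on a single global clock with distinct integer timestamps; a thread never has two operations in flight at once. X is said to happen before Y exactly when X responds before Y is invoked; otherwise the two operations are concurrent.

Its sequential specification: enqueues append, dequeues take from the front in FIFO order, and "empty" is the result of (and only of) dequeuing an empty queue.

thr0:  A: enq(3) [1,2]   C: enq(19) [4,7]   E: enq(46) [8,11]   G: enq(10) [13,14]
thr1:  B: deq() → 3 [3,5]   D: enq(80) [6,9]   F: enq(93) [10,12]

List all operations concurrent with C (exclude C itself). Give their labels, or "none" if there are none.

B, D

C runs from 4 to 7; window-overlapping ops are concurrent
A [1,2]: before
B [3,5]: concurrent
D [6,9]: concurrent
E [8,11]: after
F [10,12]: after
G [13,14]: after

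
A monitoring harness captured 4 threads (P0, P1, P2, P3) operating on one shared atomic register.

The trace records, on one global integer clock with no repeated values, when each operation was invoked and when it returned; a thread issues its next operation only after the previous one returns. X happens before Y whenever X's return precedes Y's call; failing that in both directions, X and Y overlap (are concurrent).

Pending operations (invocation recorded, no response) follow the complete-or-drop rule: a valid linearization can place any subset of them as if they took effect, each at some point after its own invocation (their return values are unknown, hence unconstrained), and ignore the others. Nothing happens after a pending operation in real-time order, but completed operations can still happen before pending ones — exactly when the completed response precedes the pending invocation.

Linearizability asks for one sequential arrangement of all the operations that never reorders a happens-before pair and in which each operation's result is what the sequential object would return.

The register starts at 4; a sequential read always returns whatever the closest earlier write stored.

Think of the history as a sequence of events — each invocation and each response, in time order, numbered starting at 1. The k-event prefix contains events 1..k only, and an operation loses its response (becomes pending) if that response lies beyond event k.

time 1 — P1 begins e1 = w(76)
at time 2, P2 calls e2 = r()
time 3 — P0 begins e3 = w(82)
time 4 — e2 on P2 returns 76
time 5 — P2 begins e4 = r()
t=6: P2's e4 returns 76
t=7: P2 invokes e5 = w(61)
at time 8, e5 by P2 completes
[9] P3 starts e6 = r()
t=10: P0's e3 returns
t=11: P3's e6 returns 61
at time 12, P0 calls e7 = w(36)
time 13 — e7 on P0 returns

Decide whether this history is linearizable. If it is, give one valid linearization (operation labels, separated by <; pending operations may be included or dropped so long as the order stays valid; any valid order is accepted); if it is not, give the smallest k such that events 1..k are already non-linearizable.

1. e1 w(76) (pending, included), leaving value 76
2. e2 r() → 76, leaving value 76
3. e4 r() → 76, leaving value 76
4. e3 w(82), leaving value 82
5. e5 w(61), leaving value 61
6. e6 r() → 61, leaving value 61
7. e7 w(36), leaving value 36

linearizable — witness: e1 < e2 < e4 < e3 < e5 < e6 < e7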